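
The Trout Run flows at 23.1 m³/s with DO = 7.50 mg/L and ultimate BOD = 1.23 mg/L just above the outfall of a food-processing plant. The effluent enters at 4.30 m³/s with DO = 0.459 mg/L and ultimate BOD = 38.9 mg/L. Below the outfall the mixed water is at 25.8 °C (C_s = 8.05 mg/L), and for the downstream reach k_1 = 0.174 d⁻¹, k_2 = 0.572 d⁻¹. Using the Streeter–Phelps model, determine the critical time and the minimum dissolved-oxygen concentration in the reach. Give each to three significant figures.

Mixed DO = (23.1×7.50 + 4.30×0.459)/(23.1+4.30) = 175.2/27.40 = 6.395 mg/L.
Mixed L₀ = (23.1×1.23 + 4.30×38.9)/(27.40) = 195.7/27.40 = 7.142 mg/L.
Initial deficit D₀ = C_s − DO₀ = 8.05 − 6.395 = 1.655 mg/L.
t_c = (1/0.3980) ln[(0.572/0.174)(1 − 1.655×0.3980/(0.174×7.142))] = 2.513 × ln(1.545) = 1.093 d.
D_c = (0.174/0.572) × 7.142 × e^(−0.174×1.093) = 0.3042 × 7.142 × 0.8268 = 1.796 mg/L.
Minimum DO = 8.05 − 1.796 = 6.254 mg/L.

t_c ≈ 1.09 d; minimum DO ≈ 6.25 mg/L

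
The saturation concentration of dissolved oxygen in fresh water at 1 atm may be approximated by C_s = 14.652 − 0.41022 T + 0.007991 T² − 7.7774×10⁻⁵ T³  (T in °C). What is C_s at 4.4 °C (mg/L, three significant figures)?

C_s ≈ 13.0 mg/L

C_s = 14.652 − 0.41022×4.4 + 0.007991×4.4² − 7.7774×10⁻⁵×4.4³ = 13.00 mg/L.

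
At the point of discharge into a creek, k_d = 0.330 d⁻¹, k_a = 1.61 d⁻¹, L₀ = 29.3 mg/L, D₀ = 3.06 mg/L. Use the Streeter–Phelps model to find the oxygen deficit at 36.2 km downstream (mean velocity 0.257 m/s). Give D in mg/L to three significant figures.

D ≈ 4.09 mg/L

Travel time t = x/v = 36.2 km / (0.257 m/s) = 36200 m / 0.257 m/s = 140900 s = 1.630 d.
k_d L₀/(k_a−k_d) = 0.330×29.3/(1.61−0.330) = 9.669/1.280 = 7.554 mg/L.
e^(−k_d t) = e^(−0.330×1.630) = 0.5839; e^(−k_a t) = e^(−1.61×1.630) = 0.07246.
D = 7.554 × (0.5839 − 0.07246) + 3.06 × 0.07246 = 3.864 + 0.2217 = 4.085 mg/L.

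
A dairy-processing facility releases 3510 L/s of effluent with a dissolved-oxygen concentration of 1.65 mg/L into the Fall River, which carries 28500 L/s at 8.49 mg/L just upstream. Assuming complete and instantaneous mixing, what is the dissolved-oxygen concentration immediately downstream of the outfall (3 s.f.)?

Flow-weighted mixing: C = (Q_r C_r + Q_w C_w)/(Q_r + Q_w)
= (28500×8.49 + 3510×1.65)/(28500 + 3510) = 247800/32010 = 7.740 mg/L.

7.74 mg/L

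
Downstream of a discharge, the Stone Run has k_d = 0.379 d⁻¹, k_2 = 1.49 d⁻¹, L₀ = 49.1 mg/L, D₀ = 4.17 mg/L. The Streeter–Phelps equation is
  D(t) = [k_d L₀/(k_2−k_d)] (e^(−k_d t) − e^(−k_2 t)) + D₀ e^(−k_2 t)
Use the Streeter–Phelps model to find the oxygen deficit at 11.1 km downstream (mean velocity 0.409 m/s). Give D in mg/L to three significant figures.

D ≈ 6.99 mg/L

Travel time t = x/v = 11.1 km / (0.409 m/s) = 11100 m / 0.409 m/s = 27140 s = 0.3141 d.
k_d L₀/(k_2−k_d) = 0.379×49.1/(1.49−0.379) = 18.61/1.111 = 16.75 mg/L.
e^(−k_d t) = e^(−0.379×0.3141) = 0.8878; e^(−k_2 t) = e^(−1.49×0.3141) = 0.6262.
D = 16.75 × (0.8878 − 0.6262) + 4.17 × 0.6262 = 4.381 + 2.611 = 6.992 mg/L.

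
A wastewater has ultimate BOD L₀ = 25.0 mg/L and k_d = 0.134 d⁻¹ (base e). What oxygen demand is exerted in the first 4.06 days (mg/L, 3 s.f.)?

y ≈ 10.5 mg/L

y_t = L₀(1 − e^(−k_d t)) = 25.0 × (1 − e^(−0.134×4.06))
= 25.0 × (1 − 0.5804) = 25.0 × 0.4196 = 10.49 mg/L.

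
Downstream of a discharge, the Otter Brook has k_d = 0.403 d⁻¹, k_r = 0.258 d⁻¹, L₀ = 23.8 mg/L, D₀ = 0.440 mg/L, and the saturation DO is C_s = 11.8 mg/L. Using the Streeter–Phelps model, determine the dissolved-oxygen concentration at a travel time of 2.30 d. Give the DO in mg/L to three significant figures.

k_d L₀/(k_r−k_d) = 0.403×23.8/(0.258−0.403) = 9.591/-0.1450 = -66.15 mg/L.
e^(−k_d t) = e^(−0.403×2.300) = 0.3958; e^(−k_r t) = e^(−0.258×2.300) = 0.5524.
D = -66.15 × (0.3958 − 0.5524) + 0.440 × 0.5524 = 10.36 + 0.2431 = 10.61 mg/L.
DO = C_s − D = 11.8 − 10.61 = 1.194 mg/L.

DO ≈ 1.19 mg/L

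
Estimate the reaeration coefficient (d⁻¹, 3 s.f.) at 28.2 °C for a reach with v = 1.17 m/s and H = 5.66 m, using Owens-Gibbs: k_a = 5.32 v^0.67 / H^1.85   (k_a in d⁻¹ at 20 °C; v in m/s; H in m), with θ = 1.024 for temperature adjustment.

k_a(20) = 5.32 × 1.17^0.67 / 5.66^1.85 = 5.32 × 1.111 / 24.70 = 0.2393 d⁻¹.
k_a(28.2) = 0.2393 × 1.024^(28.2−20) = 0.2393 × 1.215 = 0.2906 d⁻¹.

k_a ≈ 0.291 d⁻¹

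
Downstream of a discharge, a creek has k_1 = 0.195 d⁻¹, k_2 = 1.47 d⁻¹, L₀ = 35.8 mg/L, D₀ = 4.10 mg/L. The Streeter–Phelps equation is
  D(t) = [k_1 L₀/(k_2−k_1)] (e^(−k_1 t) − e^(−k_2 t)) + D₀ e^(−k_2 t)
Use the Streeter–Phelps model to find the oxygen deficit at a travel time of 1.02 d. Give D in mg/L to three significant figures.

k_1 L₀/(k_2−k_1) = 0.195×35.8/(1.47−0.195) = 6.981/1.275 = 5.475 mg/L.
e^(−k_1 t) = e^(−0.195×1.020) = 0.8196; e^(−k_2 t) = e^(−1.47×1.020) = 0.2233.
D = 5.475 × (0.8196 − 0.2233) + 4.10 × 0.2233 = 3.265 + 0.9154 = 4.181 mg/L.

D ≈ 4.18 mg/L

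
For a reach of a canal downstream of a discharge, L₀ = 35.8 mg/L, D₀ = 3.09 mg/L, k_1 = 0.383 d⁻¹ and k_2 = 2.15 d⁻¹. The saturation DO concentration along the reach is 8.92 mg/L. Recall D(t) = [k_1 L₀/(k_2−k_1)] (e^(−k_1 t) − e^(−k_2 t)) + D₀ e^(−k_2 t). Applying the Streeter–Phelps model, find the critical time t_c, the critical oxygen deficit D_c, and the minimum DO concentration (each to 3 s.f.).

t_c = [1/(k_2−k_1)] ln[(k_2/k_1)(1 − D₀(k_2−k_1)/(k_1 L₀))]
= [1/(2.15−0.383)] ln[(2.15/0.383)(1 − 3.09×1.767/(0.383×35.8))]
= (1/1.767) ln[5.614 × 0.6018] = 0.5659 × ln(3.378) = 0.5659 × 1.217 = 0.6889 d.
D_c = (k_1/k_2) L₀ e^(−k_1 t_c) = (0.383/2.15) × 35.8 × e^(−0.383×0.6889) = 0.1781 × 35.8 × 0.7681 = 4.898 mg/L.
Minimum DO = C_s − D_c = 8.92 − 4.898 = 4.022 mg/L.

t_c ≈ 0.689 d; D_c ≈ 4.90 mg/L; min DO ≈ 4.02 mg/L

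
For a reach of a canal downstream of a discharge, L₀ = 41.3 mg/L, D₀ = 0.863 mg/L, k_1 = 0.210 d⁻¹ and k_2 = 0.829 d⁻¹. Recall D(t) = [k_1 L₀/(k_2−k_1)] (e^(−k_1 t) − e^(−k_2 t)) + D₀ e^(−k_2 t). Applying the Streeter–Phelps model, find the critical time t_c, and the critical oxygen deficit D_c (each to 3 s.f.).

t_c ≈ 2.12 d; D_c ≈ 6.71 mg/L

At the critical point dD/dt = 0, so k_1 L₀ e^(−k_1 t) = k_2 D. Substituting D(t) from the Streeter–Phelps equation and solving for t gives
t_c = ln[(k_2/k_1)(1 − D₀(k_2−k_1)/(k_1 L₀))] / (k_2−k_1).
Here k_2−k_1 = 0.6190 d⁻¹ and 1 − D₀(k_2−k_1)/(k_1 L₀) = 1 − 0.863×0.6190/(0.210×41.3) = 0.9384, so
t_c = ln(3.948 × 0.9384) / 0.6190 = 1.310 / 0.6190 = 2.116 d.
D_c = (k_1/k_2) L₀ e^(−k_1 t_c) = (0.210/0.829) × 41.3 × e^(−0.210×2.116) = 0.2533 × 41.3 × 0.6413 = 6.709 mg/L.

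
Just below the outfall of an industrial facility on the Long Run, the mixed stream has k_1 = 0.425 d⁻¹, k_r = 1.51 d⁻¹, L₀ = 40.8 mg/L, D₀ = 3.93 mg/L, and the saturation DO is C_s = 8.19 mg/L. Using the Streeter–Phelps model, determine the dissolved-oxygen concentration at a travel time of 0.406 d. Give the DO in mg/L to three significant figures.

k_1 L₀/(k_r−k_1) = 0.425×40.8/(1.51−0.425) = 17.34/1.085 = 15.98 mg/L.
e^(−k_1 t) = e^(−0.425×0.4060) = 0.8415; e^(−k_r t) = e^(−1.51×0.4060) = 0.5417.
D = 15.98 × (0.8415 − 0.5417) + 3.93 × 0.5417 = 4.792 + 2.129 = 6.921 mg/L.
DO = C_s − D = 8.19 − 6.921 = 1.269 mg/L.

DO ≈ 1.27 mg/L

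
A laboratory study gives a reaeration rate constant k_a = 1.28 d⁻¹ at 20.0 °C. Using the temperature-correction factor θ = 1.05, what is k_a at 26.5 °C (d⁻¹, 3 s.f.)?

k_a(T₂) = k_a(T₁) · θ^(T₂−T₁) = 1.28 × 1.05^(26.5−20.0)
= 1.28 × 1.05^6.50 = 1.28 × 1.373 = 1.758 d⁻¹.

k_a ≈ 1.76 d⁻¹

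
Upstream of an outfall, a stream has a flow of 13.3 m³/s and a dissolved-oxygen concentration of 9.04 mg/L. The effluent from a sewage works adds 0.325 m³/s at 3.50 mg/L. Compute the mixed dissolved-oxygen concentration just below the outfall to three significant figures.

8.91 mg/L

Flow-weighted mixing: C = (Q_r C_r + Q_w C_w)/(Q_r + Q_w)
= (13.3×9.04 + 0.325×3.50)/(13.3 + 0.325) = 121.4/13.62 = 8.908 mg/L.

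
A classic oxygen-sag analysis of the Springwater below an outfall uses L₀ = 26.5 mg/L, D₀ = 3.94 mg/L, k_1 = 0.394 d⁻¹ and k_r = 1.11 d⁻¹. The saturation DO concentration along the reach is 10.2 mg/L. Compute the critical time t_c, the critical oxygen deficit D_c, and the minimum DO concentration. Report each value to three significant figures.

With k_r/k_1 = 2.817 and 1 − D₀(k_r−k_1)/(k_1 L₀) = 0.7298,
t_c = ln(2.817 × 0.7298) / (1.11 − 0.394) = ln(2.056) / 0.7160 = 0.7208/0.7160 = 1.007 d.
L(t_c) = L₀ e^(−k_1 t_c) = 26.5 × 0.6726 = 17.82 mg/L, and at the critical point k_r D_c = k_1 L, so D_c = (0.394/1.11) × 17.82 = 6.326 mg/L.
Minimum DO = C_s − D_c = 10.2 − 6.326 = 3.874 mg/L.

t_c ≈ 1.01 d; D_c ≈ 6.33 mg/L; min DO ≈ 3.87 mg/L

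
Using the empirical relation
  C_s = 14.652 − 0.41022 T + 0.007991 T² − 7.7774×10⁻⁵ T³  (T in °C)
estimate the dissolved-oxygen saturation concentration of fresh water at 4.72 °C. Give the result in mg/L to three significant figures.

C_s = 14.652 − 0.41022×4.72 + 0.007991×4.72² − 7.7774×10⁻⁵×4.72³ = 12.89 mg/L.

C_s ≈ 12.9 mg/L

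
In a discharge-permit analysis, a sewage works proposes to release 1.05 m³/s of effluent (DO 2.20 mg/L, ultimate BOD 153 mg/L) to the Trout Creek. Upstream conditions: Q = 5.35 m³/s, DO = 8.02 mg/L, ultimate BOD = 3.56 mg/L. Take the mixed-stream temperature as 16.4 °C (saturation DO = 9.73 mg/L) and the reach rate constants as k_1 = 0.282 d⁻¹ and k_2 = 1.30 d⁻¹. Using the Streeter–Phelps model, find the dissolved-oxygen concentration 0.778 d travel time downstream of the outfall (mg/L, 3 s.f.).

Mixed DO = (5.35×8.02 + 1.05×2.20)/(5.35+1.05) = 45.22/6.400 = 7.065 mg/L.
Mixed L₀ = (5.35×3.56 + 1.05×153)/(6.400) = 179.7/6.400 = 28.08 mg/L.
Initial deficit D₀ = C_s − DO₀ = 9.73 − 7.065 = 2.665 mg/L.
D(0.778) = [0.282×28.08/(1.30−0.282)](e^(−0.282×0.778) − e^(−1.30×0.778)) + 2.665 e^(−1.30×0.778)
= 7.778 × (0.8030 − 0.3637) + 2.665 × 0.3637 = 4.386 mg/L.
DO = 9.73 − 4.386 = 5.344 mg/L.

DO ≈ 5.34 mg/L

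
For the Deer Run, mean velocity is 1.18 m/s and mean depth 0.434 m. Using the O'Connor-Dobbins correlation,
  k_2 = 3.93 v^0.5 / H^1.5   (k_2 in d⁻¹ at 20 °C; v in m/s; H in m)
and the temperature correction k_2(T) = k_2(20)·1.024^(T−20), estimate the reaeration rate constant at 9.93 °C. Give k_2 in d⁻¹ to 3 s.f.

k_2 ≈ 11.8 d⁻¹

k_2(20) = 3.93 × 1.18^0.5 / 0.434^1.5 = 3.93 × 1.086 / 0.2859 = 14.93 d⁻¹.
k_2(9.93) = 14.93 × 1.024^(9.93−20) = 14.93 × 0.7876 = 11.76 d⁻¹.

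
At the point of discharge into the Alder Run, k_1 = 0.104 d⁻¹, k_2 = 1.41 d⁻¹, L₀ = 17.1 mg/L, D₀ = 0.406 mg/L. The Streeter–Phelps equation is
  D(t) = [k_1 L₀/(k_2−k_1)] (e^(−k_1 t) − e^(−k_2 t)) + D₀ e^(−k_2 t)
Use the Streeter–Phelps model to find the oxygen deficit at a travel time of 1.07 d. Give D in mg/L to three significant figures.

k_1 L₀/(k_2−k_1) = 0.104×17.1/(1.41−0.104) = 1.778/1.306 = 1.362 mg/L.
e^(−k_1 t) = e^(−0.104×1.070) = 0.8947; e^(−k_2 t) = e^(−1.41×1.070) = 0.2212.
D = 1.362 × (0.8947 − 0.2212) + 0.406 × 0.2212 = 0.9171 + 0.08981 = 1.007 mg/L.

D ≈ 1.01 mg/L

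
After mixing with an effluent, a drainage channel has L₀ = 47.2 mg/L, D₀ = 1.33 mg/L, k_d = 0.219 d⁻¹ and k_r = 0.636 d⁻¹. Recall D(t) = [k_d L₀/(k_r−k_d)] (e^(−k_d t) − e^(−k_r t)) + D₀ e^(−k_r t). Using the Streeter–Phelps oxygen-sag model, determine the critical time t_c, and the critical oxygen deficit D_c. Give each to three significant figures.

t_c ≈ 2.42 d; D_c ≈ 9.56 mg/L

t_c = [1/(k_r−k_d)] ln[(k_r/k_d)(1 − D₀(k_r−k_d)/(k_d L₀))]
= [1/(0.636−0.219)] ln[(0.636/0.219)(1 − 1.33×0.4170/(0.219×47.2))]
= (1/0.4170) ln[2.904 × 0.9463] = 2.398 × ln(2.748) = 2.398 × 1.011 = 2.424 d.
L(t_c) = L₀ e^(−k_d t_c) = 47.2 × 0.5880 = 27.76 mg/L, and at the critical point k_r D_c = k_d L, so D_c = (0.219/0.636) × 27.76 = 9.557 mg/L.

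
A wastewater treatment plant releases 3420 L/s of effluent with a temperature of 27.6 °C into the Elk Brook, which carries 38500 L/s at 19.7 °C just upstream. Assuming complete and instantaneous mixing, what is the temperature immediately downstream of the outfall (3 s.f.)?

20.3 °C

Flow-weighted mixing: C = (Q_r C_r + Q_w C_w)/(Q_r + Q_w)
= (38500×19.7 + 3420×27.6)/(38500 + 3420) = 852800/41920 = 20.34 °C.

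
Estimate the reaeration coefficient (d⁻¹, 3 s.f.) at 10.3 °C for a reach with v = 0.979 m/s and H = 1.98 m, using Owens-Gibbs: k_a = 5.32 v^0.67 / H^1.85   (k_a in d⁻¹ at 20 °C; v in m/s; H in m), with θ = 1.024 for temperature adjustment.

k_a ≈ 1.18 d⁻¹

k_a(20) = 5.32 × 0.979^0.67 / 1.98^1.85 = 5.32 × 0.9859 / 3.539 = 1.482 d⁻¹.
k_a(10.3) = 1.482 × 1.024^(10.3−20) = 1.482 × 0.7945 = 1.178 d⁻¹.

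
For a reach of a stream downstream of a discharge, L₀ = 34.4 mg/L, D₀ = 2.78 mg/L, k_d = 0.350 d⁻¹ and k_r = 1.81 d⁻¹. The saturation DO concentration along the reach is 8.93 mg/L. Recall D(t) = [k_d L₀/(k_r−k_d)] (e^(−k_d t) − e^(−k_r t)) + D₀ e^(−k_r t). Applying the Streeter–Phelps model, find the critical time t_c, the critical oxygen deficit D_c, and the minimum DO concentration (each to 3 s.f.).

At the critical point dD/dt = 0, so k_d L₀ e^(−k_d t) = k_r D. Substituting D(t) from the Streeter–Phelps equation and solving for t gives
t_c = ln[(k_r/k_d)(1 − D₀(k_r−k_d)/(k_d L₀))] / (k_r−k_d).
Here k_r−k_d = 1.460 d⁻¹ and 1 − D₀(k_r−k_d)/(k_d L₀) = 1 − 2.78×1.460/(0.350×34.4) = 0.6629, so
t_c = ln(5.171 × 0.6629) / 1.460 = 1.232 / 1.460 = 0.8438 d.
D_c = (k_d/k_r) L₀ e^(−k_d t_c) = (0.350/1.81) × 34.4 × e^(−0.350×0.8438) = 0.1934 × 34.4 × 0.7443 = 4.951 mg/L.
Minimum DO = C_s − D_c = 8.93 − 4.951 = 3.979 mg/L.

t_c ≈ 0.844 d; D_c ≈ 4.95 mg/L; min DO ≈ 3.98 mg/L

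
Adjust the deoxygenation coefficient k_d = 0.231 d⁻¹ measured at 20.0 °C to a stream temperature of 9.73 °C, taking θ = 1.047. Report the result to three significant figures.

k_d(T₂) = k_d(T₁) · θ^(T₂−T₁) = 0.231 × 1.047^(9.73−20.0)
= 0.231 × 1.047^-10.3 = 0.231 × 0.6239 = 0.1441 d⁻¹.

k_d ≈ 0.144 d⁻¹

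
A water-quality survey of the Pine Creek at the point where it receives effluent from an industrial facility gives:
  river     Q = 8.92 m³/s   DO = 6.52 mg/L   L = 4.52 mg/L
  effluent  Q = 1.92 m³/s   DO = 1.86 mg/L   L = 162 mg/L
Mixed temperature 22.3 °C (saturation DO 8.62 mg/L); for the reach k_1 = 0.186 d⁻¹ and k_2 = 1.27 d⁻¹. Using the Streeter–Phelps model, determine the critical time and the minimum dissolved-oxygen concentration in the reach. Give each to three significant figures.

Mixed DO = (8.92×6.52 + 1.92×1.86)/(8.92+1.92) = 61.73/10.84 = 5.695 mg/L.
Mixed L₀ = (8.92×4.52 + 1.92×162)/(10.84) = 351.4/10.84 = 32.41 mg/L.
Initial deficit D₀ = C_s − DO₀ = 8.62 − 5.695 = 2.925 mg/L.
t_c = (1/1.084) ln[(1.27/0.186)(1 − 2.925×1.084/(0.186×32.41))] = 0.9225 × ln(3.237) = 1.083 d.
D_c = (0.186/1.27) × 32.41 × e^(−0.186×1.083) = 0.1465 × 32.41 × 0.8175 = 3.881 mg/L.
Minimum DO = 8.62 − 3.881 = 4.739 mg/L.

t_c ≈ 1.08 d; minimum DO ≈ 4.74 mg/L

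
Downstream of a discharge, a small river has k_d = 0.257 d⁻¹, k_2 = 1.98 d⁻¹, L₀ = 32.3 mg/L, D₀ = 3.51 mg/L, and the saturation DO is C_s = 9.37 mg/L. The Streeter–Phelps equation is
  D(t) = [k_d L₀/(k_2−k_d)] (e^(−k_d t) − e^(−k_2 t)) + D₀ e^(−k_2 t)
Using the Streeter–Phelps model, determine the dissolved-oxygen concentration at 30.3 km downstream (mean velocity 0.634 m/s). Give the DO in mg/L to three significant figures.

Travel time t = x/v = 30.3 km / (0.634 m/s) = 30300 m / 0.634 m/s = 47790 s = 0.5531 d.
k_d L₀/(k_2−k_d) = 0.257×32.3/(1.98−0.257) = 8.301/1.723 = 4.818 mg/L.
e^(−k_d t) = e^(−0.257×0.5531) = 0.8675; e^(−k_2 t) = e^(−1.98×0.5531) = 0.3345.
D = 4.818 × (0.8675 − 0.3345) + 3.51 × 0.3345 = 2.568 + 1.174 = 3.742 mg/L.
DO = C_s − D = 9.37 − 3.742 = 5.628 mg/L.

DO ≈ 5.63 mg/L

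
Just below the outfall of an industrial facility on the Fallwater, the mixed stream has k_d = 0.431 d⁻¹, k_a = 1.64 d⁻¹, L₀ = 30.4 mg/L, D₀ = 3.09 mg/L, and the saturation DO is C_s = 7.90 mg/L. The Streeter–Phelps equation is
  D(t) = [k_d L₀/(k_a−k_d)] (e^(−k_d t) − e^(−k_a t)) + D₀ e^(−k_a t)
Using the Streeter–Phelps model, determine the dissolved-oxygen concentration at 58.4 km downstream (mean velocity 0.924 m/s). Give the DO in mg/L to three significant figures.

Travel time t = x/v = 58.4 km / (0.924 m/s) = 58400 m / 0.924 m/s = 63200 s = 0.7315 d.
k_d L₀/(k_a−k_d) = 0.431×30.4/(1.64−0.431) = 13.10/1.209 = 10.84 mg/L.
e^(−k_d t) = e^(−0.431×0.7315) = 0.7296; e^(−k_a t) = e^(−1.64×0.7315) = 0.3013.
D = 10.84 × (0.7296 − 0.3013) + 3.09 × 0.3013 = 4.642 + 0.9310 = 5.573 mg/L.
DO = C_s − D = 7.90 − 5.573 = 2.327 mg/L.

DO ≈ 2.33 mg/L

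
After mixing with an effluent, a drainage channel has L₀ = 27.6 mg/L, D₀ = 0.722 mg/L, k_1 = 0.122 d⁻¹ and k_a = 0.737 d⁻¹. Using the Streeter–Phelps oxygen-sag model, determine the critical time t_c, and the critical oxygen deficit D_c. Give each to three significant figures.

With k_a/k_1 = 6.041 and 1 − D₀(k_a−k_1)/(k_1 L₀) = 0.8681,
t_c = ln(6.041 × 0.8681) / (0.737 − 0.122) = ln(5.244) / 0.6150 = 1.657/0.6150 = 2.695 d.
L(t_c) = L₀ e^(−k_1 t_c) = 27.6 × 0.7198 = 19.87 mg/L, and at the critical point k_a D_c = k_1 L, so D_c = (0.122/0.737) × 19.87 = 3.289 mg/L.

t_c ≈ 2.69 d; D_c ≈ 3.29 mg/L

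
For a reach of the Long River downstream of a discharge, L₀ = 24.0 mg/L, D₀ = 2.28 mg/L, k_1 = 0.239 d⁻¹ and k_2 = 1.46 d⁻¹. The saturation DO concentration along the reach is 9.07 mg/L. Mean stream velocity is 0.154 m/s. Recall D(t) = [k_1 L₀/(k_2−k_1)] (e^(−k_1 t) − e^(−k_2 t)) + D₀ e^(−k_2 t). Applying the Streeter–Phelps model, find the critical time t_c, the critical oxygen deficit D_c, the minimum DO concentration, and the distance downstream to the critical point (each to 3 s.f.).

t_c ≈ 0.938 d; D_c ≈ 3.14 mg/L; min DO ≈ 5.93 mg/L; x_c ≈ 12.5 km

t_c = [1/(k_2−k_1)] ln[(k_2/k_1)(1 − D₀(k_2−k_1)/(k_1 L₀))]
= [1/(1.46−0.239)] ln[(1.46/0.239)(1 − 2.28×1.221/(0.239×24.0))]
= (1/1.221) ln[6.109 × 0.5147] = 0.8190 × ln(3.144) = 0.8190 × 1.145 = 0.9382 d.
D_c = (k_1/k_2) L₀ e^(−k_1 t_c) = (0.239/1.46) × 24.0 × e^(−0.239×0.9382) = 0.1637 × 24.0 × 0.7991 = 3.140 mg/L.
Minimum DO = C_s − D_c = 9.07 − 3.140 = 5.930 mg/L.
x_c = v t_c = 0.154 m/s × 0.9382 d × 86400 s/d = 12480 m ≈ 12.5 km.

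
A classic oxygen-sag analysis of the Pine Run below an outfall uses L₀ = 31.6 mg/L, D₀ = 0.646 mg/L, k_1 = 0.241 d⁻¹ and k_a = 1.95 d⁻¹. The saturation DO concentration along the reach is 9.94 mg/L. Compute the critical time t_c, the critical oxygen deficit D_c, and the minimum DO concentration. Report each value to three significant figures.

With k_a/k_1 = 8.091 and 1 − D₀(k_a−k_1)/(k_1 L₀) = 0.8550,
t_c = ln(8.091 × 0.8550) / (1.95 − 0.241) = ln(6.918) / 1.709 = 1.934/1.709 = 1.132 d.
D_c = (k_1/k_a) L₀ e^(−k_1 t_c) = (0.241/1.95) × 31.6 × e^(−0.241×1.132) = 0.1236 × 31.6 × 0.7613 = 2.973 mg/L.
Minimum DO = C_s − D_c = 9.94 − 2.973 = 6.967 mg/L.

t_c ≈ 1.13 d; D_c ≈ 2.97 mg/L; min DO ≈ 6.97 mg/L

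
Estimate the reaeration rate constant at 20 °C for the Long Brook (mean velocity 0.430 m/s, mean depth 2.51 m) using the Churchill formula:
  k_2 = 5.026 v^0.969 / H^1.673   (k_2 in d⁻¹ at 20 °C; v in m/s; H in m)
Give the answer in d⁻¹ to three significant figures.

k_2 = 5.026 × 0.430^0.969 / 2.51^1.673 = 5.026 × 0.4414 / 4.663 = 0.4758 d⁻¹.

k_2 ≈ 0.476 d⁻¹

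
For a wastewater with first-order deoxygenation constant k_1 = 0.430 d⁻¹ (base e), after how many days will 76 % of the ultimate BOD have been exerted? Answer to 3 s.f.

y/L₀ = 1 − e^(−k_1 t) = 0.76 ⇒ e^(−k_1 t) = 0.240
t = −ln(0.240) / 0.430 = 1.427 / 0.430 = 3.319 d.

t ≈ 3.32 d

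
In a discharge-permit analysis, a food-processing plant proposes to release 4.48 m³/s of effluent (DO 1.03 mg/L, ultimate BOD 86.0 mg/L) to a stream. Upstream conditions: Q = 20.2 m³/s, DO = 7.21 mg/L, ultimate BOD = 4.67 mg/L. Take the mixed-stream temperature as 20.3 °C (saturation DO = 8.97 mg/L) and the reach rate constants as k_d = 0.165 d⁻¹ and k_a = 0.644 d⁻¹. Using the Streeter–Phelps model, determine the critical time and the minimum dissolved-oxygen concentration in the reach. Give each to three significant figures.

t_c ≈ 1.67 d; minimum DO ≈ 5.19 mg/L

Mixed DO = (20.2×7.21 + 4.48×1.03)/(20.2+4.48) = 150.3/24.68 = 6.088 mg/L.
Mixed L₀ = (20.2×4.67 + 4.48×86.0)/(24.68) = 479.6/24.68 = 19.43 mg/L.
Initial deficit D₀ = C_s − DO₀ = 8.97 − 6.088 = 2.882 mg/L.
t_c = (1/0.4790) ln[(0.644/0.165)(1 − 2.882×0.4790/(0.165×19.43))] = 2.088 × ln(2.223) = 1.668 d.
D_c = (0.165/0.644) × 19.43 × e^(−0.165×1.668) = 0.2562 × 19.43 × 0.7595 = 3.781 mg/L.
Minimum DO = 8.97 − 3.781 = 5.189 mg/L.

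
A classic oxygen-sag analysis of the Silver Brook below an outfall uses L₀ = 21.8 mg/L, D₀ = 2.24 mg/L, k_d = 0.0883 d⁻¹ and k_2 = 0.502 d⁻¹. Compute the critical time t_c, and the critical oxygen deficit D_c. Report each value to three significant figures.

t_c = [1/(k_2−k_d)] ln[(k_2/k_d)(1 − D₀(k_2−k_d)/(k_d L₀))]
= [1/(0.502−0.0883)] ln[(0.502/0.0883)(1 − 2.24×0.4137/(0.0883×21.8))]
= (1/0.4137) ln[5.685 × 0.5186] = 2.417 × ln(2.948) = 2.417 × 1.081 = 2.614 d.
D_c = (k_d/k_2) L₀ e^(−k_d t_c) = (0.0883/0.502) × 21.8 × e^(−0.0883×2.614) = 0.1759 × 21.8 × 0.7939 = 3.044 mg/L.

t_c ≈ 2.61 d; D_c ≈ 3.04 mg/L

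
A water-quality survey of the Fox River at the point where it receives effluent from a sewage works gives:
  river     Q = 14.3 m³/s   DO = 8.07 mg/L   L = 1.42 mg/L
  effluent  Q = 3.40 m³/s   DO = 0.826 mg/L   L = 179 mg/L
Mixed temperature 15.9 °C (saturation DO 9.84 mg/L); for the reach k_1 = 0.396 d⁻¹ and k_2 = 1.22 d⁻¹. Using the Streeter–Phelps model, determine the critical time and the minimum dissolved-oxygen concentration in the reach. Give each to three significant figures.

Mixed DO = (14.3×8.07 + 3.40×0.826)/(14.3+3.40) = 118.2/17.70 = 6.678 mg/L.
Mixed L₀ = (14.3×1.42 + 3.40×179)/(17.70) = 628.9/17.70 = 35.53 mg/L.
Initial deficit D₀ = C_s − DO₀ = 9.84 − 6.678 = 3.162 mg/L.
t_c = (1/0.8240) ln[(1.22/0.396)(1 − 3.162×0.8240/(0.396×35.53))] = 1.214 × ln(2.510) = 1.117 d.
D_c = (0.396/1.22) × 35.53 × e^(−0.396×1.117) = 0.3246 × 35.53 × 0.6425 = 7.410 mg/L.
Minimum DO = 9.84 − 7.410 = 2.430 mg/L.

t_c ≈ 1.12 d; minimum DO ≈ 2.43 mg/L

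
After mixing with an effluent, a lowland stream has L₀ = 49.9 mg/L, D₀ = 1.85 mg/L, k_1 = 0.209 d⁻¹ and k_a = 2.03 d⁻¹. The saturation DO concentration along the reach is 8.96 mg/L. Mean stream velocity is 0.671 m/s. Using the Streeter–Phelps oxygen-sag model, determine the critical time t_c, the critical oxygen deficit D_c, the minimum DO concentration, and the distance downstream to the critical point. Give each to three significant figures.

t_c ≈ 1.03 d; D_c ≈ 4.14 mg/L; min DO ≈ 4.82 mg/L; x_c ≈ 60.0 km

t_c = [1/(k_a−k_1)] ln[(k_a/k_1)(1 − D₀(k_a−k_1)/(k_1 L₀))]
= [1/(2.03−0.209)] ln[(2.03/0.209)(1 − 1.85×1.821/(0.209×49.9))]
= (1/1.821) ln[9.713 × 0.6770] = 0.5491 × ln(6.575) = 0.5491 × 1.883 = 1.034 d.
D_c = (k_1/k_a) L₀ e^(−k_1 t_c) = (0.209/2.03) × 49.9 × e^(−0.209×1.034) = 0.1030 × 49.9 × 0.8056 = 4.139 mg/L.
Minimum DO = C_s − D_c = 8.96 − 4.139 = 4.821 mg/L.
x_c = v t_c = 0.671 m/s × 1.034 d × 86400 s/d = 59960 m ≈ 60.0 km.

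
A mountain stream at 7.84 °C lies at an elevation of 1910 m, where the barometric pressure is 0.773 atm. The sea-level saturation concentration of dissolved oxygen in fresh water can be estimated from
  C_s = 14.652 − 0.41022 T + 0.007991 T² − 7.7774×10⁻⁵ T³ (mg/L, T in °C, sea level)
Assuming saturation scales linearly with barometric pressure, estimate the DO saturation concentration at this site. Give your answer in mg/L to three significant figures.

At sea level: C_s = 14.652 − 0.41022×7.84 + 0.007991×7.84² − 7.7774×10⁻⁵×7.84³ = 11.89 mg/L.
Pressure correction: C_s' = 11.89 × 0.773 = 9.191 mg/L.

C_s ≈ 9.19 mg/L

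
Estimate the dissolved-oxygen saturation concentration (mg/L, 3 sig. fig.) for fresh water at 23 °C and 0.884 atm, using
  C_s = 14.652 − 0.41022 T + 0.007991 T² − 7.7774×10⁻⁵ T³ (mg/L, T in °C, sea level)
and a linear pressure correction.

At sea level: C_s = 14.652 − 0.41022×23 + 0.007991×23² − 7.7774×10⁻⁵×23³ = 8.498 mg/L.
Pressure correction: C_s' = 8.498 × 0.884 = 7.512 mg/L.

C_s ≈ 7.51 mg/L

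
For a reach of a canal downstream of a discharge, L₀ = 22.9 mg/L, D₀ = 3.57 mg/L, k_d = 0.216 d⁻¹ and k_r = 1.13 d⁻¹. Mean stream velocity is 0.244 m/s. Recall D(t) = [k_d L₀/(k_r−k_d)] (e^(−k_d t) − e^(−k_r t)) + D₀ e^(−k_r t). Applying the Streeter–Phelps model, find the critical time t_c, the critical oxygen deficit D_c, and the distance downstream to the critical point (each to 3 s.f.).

t_c ≈ 0.631 d; D_c ≈ 3.82 mg/L; x_c ≈ 13.3 km

t_c = [1/(k_r−k_d)] ln[(k_r/k_d)(1 − D₀(k_r−k_d)/(k_d L₀))]
= [1/(1.13−0.216)] ln[(1.13/0.216)(1 − 3.57×0.9140/(0.216×22.9))]
= (1/0.9140) ln[5.231 × 0.3403] = 1.094 × ln(1.780) = 1.094 × 0.5769 = 0.6311 d.
L(t_c) = L₀ e^(−k_d t_c) = 22.9 × 0.8726 = 19.98 mg/L, and at the critical point k_r D_c = k_d L, so D_c = (0.216/1.13) × 19.98 = 3.819 mg/L.
x_c = v t_c = 0.244 m/s × 0.6311 d × 86400 s/d = 13310 m ≈ 13.3 km.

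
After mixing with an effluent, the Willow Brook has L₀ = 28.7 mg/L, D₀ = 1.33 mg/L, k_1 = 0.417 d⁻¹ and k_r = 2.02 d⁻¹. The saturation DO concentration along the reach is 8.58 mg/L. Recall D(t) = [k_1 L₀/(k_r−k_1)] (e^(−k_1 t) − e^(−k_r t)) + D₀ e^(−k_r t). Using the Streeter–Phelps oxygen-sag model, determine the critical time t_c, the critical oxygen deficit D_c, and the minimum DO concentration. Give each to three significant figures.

t_c = [1/(k_r−k_1)] ln[(k_r/k_1)(1 − D₀(k_r−k_1)/(k_1 L₀))]
= [1/(2.02−0.417)] ln[(2.02/0.417)(1 − 1.33×1.603/(0.417×28.7))]
= (1/1.603) ln[4.844 × 0.8219] = 0.6238 × ln(3.981) = 0.6238 × 1.382 = 0.8619 d.
L(t_c) = L₀ e^(−k_1 t_c) = 28.7 × 0.6981 = 20.04 mg/L, and at the critical point k_r D_c = k_1 L, so D_c = (0.417/2.02) × 20.04 = 4.136 mg/L.
Minimum DO = C_s − D_c = 8.58 − 4.136 = 4.444 mg/L.

t_c ≈ 0.862 d; D_c ≈ 4.14 mg/L; min DO ≈ 4.44 mg/L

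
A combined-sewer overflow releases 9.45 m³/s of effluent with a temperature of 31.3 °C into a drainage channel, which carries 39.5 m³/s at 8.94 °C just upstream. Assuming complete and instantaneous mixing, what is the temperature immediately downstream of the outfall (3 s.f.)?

Flow-weighted mixing: C = (Q_r C_r + Q_w C_w)/(Q_r + Q_w)
= (39.5×8.94 + 9.45×31.3)/(39.5 + 9.45) = 648.9/48.95 = 13.26 °C.

13.3 °C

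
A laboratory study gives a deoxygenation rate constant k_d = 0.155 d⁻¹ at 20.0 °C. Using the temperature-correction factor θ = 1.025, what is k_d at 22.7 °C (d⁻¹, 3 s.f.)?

k_d ≈ 0.166 d⁻¹

k_d(T₂) = k_d(T₁) · θ^(T₂−T₁) = 0.155 × 1.025^(22.7−20.0)
= 0.155 × 1.025^2.70 = 0.155 × 1.069 = 0.1657 d⁻¹.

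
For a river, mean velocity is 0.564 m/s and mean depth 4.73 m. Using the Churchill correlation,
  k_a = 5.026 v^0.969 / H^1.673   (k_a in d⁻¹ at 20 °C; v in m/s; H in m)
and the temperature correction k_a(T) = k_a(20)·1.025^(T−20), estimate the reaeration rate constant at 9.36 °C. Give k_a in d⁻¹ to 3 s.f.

k_a ≈ 0.165 d⁻¹

k_a(20) = 5.026 × 0.564^0.969 / 4.73^1.673 = 5.026 × 0.5741 / 13.46 = 0.2144 d⁻¹.
k_a(9.36) = 0.2144 × 1.025^(9.36−20) = 0.2144 × 0.7689 = 0.1648 d⁻¹.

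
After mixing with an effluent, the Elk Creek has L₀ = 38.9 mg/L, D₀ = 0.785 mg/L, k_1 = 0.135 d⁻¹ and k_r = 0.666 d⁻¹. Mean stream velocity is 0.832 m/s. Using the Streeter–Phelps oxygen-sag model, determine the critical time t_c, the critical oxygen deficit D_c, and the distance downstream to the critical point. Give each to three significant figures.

t_c ≈ 2.85 d; D_c ≈ 5.37 mg/L; x_c ≈ 205 km

t_c = [1/(k_r−k_1)] ln[(k_r/k_1)(1 − D₀(k_r−k_1)/(k_1 L₀))]
= [1/(0.666−0.135)] ln[(0.666/0.135)(1 − 0.785×0.5310/(0.135×38.9))]
= (1/0.5310) ln[4.933 × 0.9206] = 1.883 × ln(4.542) = 1.883 × 1.513 = 2.850 d.
D_c = (k_1/k_r) L₀ e^(−k_1 t_c) = (0.135/0.666) × 38.9 × e^(−0.135×2.850) = 0.2027 × 38.9 × 0.6806 = 5.367 mg/L.
x_c = v t_c = 0.832 m/s × 2.850 d × 86400 s/d = 204900 m ≈ 205 km.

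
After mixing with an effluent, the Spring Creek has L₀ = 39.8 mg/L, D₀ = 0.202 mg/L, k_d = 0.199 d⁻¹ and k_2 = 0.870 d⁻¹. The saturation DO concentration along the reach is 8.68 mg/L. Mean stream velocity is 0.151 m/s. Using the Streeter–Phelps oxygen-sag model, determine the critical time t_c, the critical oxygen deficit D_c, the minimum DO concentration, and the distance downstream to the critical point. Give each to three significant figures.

t_c = [1/(k_2−k_d)] ln[(k_2/k_d)(1 − D₀(k_2−k_d)/(k_d L₀))]
= [1/(0.870−0.199)] ln[(0.870/0.199)(1 − 0.202×0.6710/(0.199×39.8))]
= (1/0.6710) ln[4.372 × 0.9829] = 1.490 × ln(4.297) = 1.490 × 1.458 = 2.173 d.
L(t_c) = L₀ e^(−k_d t_c) = 39.8 × 0.6490 = 25.83 mg/L, and at the critical point k_2 D_c = k_d L, so D_c = (0.199/0.870) × 25.83 = 5.908 mg/L.
Minimum DO = C_s − D_c = 8.68 − 5.908 = 2.772 mg/L.
x_c = v t_c = 0.151 m/s × 2.173 d × 86400 s/d = 28350 m ≈ 28.3 km.

t_c ≈ 2.17 d; D_c ≈ 5.91 mg/L; min DO ≈ 2.77 mg/L; x_c ≈ 28.3 km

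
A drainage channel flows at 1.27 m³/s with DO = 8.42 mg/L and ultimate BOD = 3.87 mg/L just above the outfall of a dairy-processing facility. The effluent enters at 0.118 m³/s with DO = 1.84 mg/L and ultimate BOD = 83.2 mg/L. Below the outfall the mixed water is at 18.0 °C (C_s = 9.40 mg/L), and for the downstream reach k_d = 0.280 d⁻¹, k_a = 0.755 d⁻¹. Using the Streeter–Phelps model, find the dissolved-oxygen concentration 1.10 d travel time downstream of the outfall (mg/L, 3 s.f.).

Mixed DO = (1.27×8.42 + 0.118×1.84)/(1.27+0.118) = 10.91/1.388 = 7.861 mg/L.
Mixed L₀ = (1.27×3.87 + 0.118×83.2)/(1.388) = 14.73/1.388 = 10.61 mg/L.
Initial deficit D₀ = C_s − DO₀ = 9.40 − 7.861 = 1.539 mg/L.
D(1.10) = [0.280×10.61/(0.755−0.280)](e^(−0.280×1.10) − e^(−0.755×1.10)) + 1.539 e^(−0.755×1.10)
= 6.257 × (0.7349 − 0.4358) + 1.539 × 0.4358 = 2.542 mg/L.
DO = 9.40 − 2.542 = 6.858 mg/L.

DO ≈ 6.86 mg/L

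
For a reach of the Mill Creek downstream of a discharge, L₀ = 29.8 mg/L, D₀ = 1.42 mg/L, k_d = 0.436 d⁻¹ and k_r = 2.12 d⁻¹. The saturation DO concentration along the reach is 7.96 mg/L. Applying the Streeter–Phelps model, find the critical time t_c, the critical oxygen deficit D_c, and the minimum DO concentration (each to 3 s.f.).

t_c ≈ 0.818 d; D_c ≈ 4.29 mg/L; min DO ≈ 3.67 mg/L

t_c = [1/(k_r−k_d)] ln[(k_r/k_d)(1 − D₀(k_r−k_d)/(k_d L₀))]
= [1/(2.12−0.436)] ln[(2.12/0.436)(1 − 1.42×1.684/(0.436×29.8))]
= (1/1.684) ln[4.862 × 0.8160] = 0.5938 × ln(3.967) = 0.5938 × 1.378 = 0.8184 d.
L(t_c) = L₀ e^(−k_d t_c) = 29.8 × 0.6999 = 20.86 mg/L, and at the critical point k_r D_c = k_d L, so D_c = (0.436/2.12) × 20.86 = 4.290 mg/L.
Minimum DO = C_s − D_c = 7.96 − 4.290 = 3.670 mg/L.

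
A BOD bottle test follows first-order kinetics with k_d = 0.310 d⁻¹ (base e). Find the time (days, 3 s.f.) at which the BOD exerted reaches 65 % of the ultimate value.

y/L₀ = 1 − e^(−k_d t) = 0.65 ⇒ e^(−k_d t) = 0.350
t = −ln(0.350) / 0.310 = 1.050 / 0.310 = 3.387 d.

t ≈ 3.39 d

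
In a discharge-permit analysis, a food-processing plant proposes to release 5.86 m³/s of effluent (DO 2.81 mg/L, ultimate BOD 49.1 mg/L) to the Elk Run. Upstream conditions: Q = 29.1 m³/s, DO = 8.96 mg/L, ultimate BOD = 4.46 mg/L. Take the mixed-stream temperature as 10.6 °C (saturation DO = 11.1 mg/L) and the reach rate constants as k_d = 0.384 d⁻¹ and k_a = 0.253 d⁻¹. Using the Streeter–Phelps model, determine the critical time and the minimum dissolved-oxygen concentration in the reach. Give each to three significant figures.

t_c ≈ 2.52 d; minimum DO ≈ 4.22 mg/L

Mixed DO = (29.1×8.96 + 5.86×2.81)/(29.1+5.86) = 277.2/34.96 = 7.929 mg/L.
Mixed L₀ = (29.1×4.46 + 5.86×49.1)/(34.96) = 417.5/34.96 = 11.94 mg/L.
Initial deficit D₀ = C_s − DO₀ = 11.1 − 7.929 = 3.171 mg/L.
t_c = (1/-0.1310) ln[(0.253/0.384)(1 − 3.171×-0.1310/(0.384×11.94))] = -7.634 × ln(0.7185) = 2.523 d.
D_c = (0.384/0.253) × 11.94 × e^(−0.384×2.523) = 1.518 × 11.94 × 0.3795 = 6.879 mg/L.
Minimum DO = 11.1 − 6.879 = 4.221 mg/L.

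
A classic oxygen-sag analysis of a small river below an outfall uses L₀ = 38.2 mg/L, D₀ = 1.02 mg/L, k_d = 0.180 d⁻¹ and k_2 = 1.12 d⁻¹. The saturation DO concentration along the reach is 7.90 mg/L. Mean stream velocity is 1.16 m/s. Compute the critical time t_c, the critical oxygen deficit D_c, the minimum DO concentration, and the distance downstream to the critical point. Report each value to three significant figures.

t_c ≈ 1.79 d; D_c ≈ 4.45 mg/L; min DO ≈ 3.45 mg/L; x_c ≈ 179 km

With k_2/k_d = 6.222 and 1 − D₀(k_2−k_d)/(k_d L₀) = 0.8606,
t_c = ln(6.222 × 0.8606) / (1.12 − 0.180) = ln(5.355) / 0.9400 = 1.678/0.9400 = 1.785 d.
D_c = (k_d/k_2) L₀ e^(−k_d t_c) = (0.180/1.12) × 38.2 × e^(−0.180×1.785) = 0.1607 × 38.2 × 0.7252 = 4.452 mg/L.
Minimum DO = C_s − D_c = 7.90 − 4.452 = 3.448 mg/L.
x_c = v t_c = 1.16 m/s × 1.785 d × 86400 s/d = 178900 m ≈ 179 km.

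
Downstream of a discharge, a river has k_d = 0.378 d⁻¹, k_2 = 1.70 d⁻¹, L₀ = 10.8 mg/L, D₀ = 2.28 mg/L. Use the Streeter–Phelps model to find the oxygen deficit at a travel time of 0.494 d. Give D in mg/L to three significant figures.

k_d L₀/(k_2−k_d) = 0.378×10.8/(1.70−0.378) = 4.082/1.322 = 3.088 mg/L.
e^(−k_d t) = e^(−0.378×0.4940) = 0.8297; e^(−k_2 t) = e^(−1.70×0.4940) = 0.4318.
D = 3.088 × (0.8297 − 0.4318) + 2.28 × 0.4318 = 1.229 + 0.9845 = 2.213 mg/L.

D ≈ 2.21 mg/L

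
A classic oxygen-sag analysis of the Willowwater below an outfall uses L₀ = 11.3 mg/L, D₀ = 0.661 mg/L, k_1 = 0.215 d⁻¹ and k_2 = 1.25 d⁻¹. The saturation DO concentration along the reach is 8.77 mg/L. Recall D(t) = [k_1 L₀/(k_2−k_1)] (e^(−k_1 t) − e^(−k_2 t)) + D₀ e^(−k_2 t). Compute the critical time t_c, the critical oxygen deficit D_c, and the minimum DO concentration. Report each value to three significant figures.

t_c ≈ 1.38 d; D_c ≈ 1.44 mg/L; min DO ≈ 7.33 mg/L

t_c = [1/(k_2−k_1)] ln[(k_2/k_1)(1 − D₀(k_2−k_1)/(k_1 L₀))]
= [1/(1.25−0.215)] ln[(1.25/0.215)(1 − 0.661×1.035/(0.215×11.3))]
= (1/1.035) ln[5.814 × 0.7184] = 0.9662 × ln(4.177) = 0.9662 × 1.430 = 1.381 d.
L(t_c) = L₀ e^(−k_1 t_c) = 11.3 × 0.7431 = 8.397 mg/L, and at the critical point k_2 D_c = k_1 L, so D_c = (0.215/1.25) × 8.397 = 1.444 mg/L.
Minimum DO = C_s − D_c = 8.77 − 1.444 = 7.326 mg/L.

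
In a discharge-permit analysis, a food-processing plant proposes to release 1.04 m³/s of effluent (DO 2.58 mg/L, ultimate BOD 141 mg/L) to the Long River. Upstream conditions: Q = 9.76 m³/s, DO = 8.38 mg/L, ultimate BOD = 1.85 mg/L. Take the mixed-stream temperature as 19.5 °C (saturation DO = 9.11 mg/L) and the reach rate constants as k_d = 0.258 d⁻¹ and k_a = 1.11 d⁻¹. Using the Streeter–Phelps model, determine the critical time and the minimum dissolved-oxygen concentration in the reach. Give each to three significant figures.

Mixed DO = (9.76×8.38 + 1.04×2.58)/(9.76+1.04) = 84.47/10.80 = 7.821 mg/L.
Mixed L₀ = (9.76×1.85 + 1.04×141)/(10.80) = 164.7/10.80 = 15.25 mg/L.
Initial deficit D₀ = C_s − DO₀ = 9.11 − 7.821 = 1.289 mg/L.
t_c = (1/0.8520) ln[(1.11/0.258)(1 − 1.289×0.8520/(0.258×15.25))] = 1.174 × ln(3.102) = 1.329 d.
D_c = (0.258/1.11) × 15.25 × e^(−0.258×1.329) = 0.2324 × 15.25 × 0.7098 = 2.516 mg/L.
Minimum DO = 9.11 − 2.516 = 6.594 mg/L.

t_c ≈ 1.33 d; minimum DO ≈ 6.59 mg/L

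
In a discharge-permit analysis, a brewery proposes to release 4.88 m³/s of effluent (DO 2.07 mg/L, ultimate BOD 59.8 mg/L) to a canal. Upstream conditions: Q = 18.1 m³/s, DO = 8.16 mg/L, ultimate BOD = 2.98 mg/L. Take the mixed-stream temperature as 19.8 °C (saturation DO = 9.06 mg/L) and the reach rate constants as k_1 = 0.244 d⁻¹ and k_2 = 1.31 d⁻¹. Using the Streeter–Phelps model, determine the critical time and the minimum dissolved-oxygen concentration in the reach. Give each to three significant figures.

t_c ≈ 0.626 d; minimum DO ≈ 6.65 mg/L

Mixed DO = (18.1×8.16 + 4.88×2.07)/(18.1+4.88) = 157.8/22.98 = 6.867 mg/L.
Mixed L₀ = (18.1×2.98 + 4.88×59.8)/(22.98) = 345.8/22.98 = 15.05 mg/L.
Initial deficit D₀ = C_s − DO₀ = 9.06 − 6.867 = 2.193 mg/L.
t_c = (1/1.066) ln[(1.31/0.244)(1 − 2.193×1.066/(0.244×15.05))] = 0.9381 × ln(1.950) = 0.6264 d.
D_c = (0.244/1.31) × 15.05 × e^(−0.244×0.6264) = 0.1863 × 15.05 × 0.8583 = 2.405 mg/L.
Minimum DO = 9.06 − 2.405 = 6.655 mg/L.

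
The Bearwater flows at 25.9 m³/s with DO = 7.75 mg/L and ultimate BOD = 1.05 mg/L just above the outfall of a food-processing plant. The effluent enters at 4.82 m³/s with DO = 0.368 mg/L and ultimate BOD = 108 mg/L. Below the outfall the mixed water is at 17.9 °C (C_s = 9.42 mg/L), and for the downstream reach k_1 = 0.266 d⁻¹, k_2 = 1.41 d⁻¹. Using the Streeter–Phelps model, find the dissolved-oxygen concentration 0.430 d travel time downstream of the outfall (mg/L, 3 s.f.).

Mixed DO = (25.9×7.75 + 4.82×0.368)/(25.9+4.82) = 202.5/30.72 = 6.592 mg/L.
Mixed L₀ = (25.9×1.05 + 4.82×108)/(30.72) = 547.8/30.72 = 17.83 mg/L.
Initial deficit D₀ = C_s − DO₀ = 9.42 − 6.592 = 2.828 mg/L.
D(0.430) = [0.266×17.83/(1.41−0.266)](e^(−0.266×0.430) − e^(−1.41×0.430)) + 2.828 e^(−1.41×0.430)
= 4.146 × (0.8919 − 0.5454) + 2.828 × 0.5454 = 2.979 mg/L.
DO = 9.42 − 2.979 = 6.441 mg/L.

DO ≈ 6.44 mg/L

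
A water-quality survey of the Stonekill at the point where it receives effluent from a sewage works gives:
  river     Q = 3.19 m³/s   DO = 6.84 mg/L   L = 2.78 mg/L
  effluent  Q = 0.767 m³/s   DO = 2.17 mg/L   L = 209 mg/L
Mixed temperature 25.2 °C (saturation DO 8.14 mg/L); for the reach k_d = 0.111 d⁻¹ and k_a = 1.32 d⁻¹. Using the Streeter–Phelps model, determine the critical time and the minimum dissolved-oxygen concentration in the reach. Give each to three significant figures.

Mixed DO = (3.19×6.84 + 0.767×2.17)/(3.19+0.767) = 23.48/3.957 = 5.935 mg/L.
Mixed L₀ = (3.19×2.78 + 0.767×209)/(3.957) = 169.2/3.957 = 42.75 mg/L.
Initial deficit D₀ = C_s − DO₀ = 8.14 − 5.935 = 2.205 mg/L.
t_c = (1/1.209) ln[(1.32/0.111)(1 − 2.205×1.209/(0.111×42.75))] = 0.8271 × ln(5.211) = 1.365 d.
D_c = (0.111/1.32) × 42.75 × e^(−0.111×1.365) = 0.08409 × 42.75 × 0.8594 = 3.090 mg/L.
Minimum DO = 8.14 − 3.090 = 5.050 mg/L.

t_c ≈ 1.37 d; minimum DO ≈ 5.05 mg/L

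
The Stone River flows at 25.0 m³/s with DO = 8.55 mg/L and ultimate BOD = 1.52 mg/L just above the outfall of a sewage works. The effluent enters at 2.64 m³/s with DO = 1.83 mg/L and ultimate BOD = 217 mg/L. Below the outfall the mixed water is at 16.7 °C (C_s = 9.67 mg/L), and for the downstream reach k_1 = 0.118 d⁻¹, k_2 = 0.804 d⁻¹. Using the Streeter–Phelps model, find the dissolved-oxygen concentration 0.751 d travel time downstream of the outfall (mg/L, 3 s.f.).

Mixed DO = (25.0×8.55 + 2.64×1.83)/(25.0+2.64) = 218.6/27.64 = 7.908 mg/L.
Mixed L₀ = (25.0×1.52 + 2.64×217)/(27.64) = 610.9/27.64 = 22.10 mg/L.
Initial deficit D₀ = C_s − DO₀ = 9.67 − 7.908 = 1.762 mg/L.
D(0.751) = [0.118×22.10/(0.804−0.118)](e^(−0.118×0.751) − e^(−0.804×0.751)) + 1.762 e^(−0.804×0.751)
= 3.802 × (0.9152 − 0.5467) + 1.762 × 0.5467 = 2.364 mg/L.
DO = 9.67 − 2.364 = 7.306 mg/L.

DO ≈ 7.31 mg/L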